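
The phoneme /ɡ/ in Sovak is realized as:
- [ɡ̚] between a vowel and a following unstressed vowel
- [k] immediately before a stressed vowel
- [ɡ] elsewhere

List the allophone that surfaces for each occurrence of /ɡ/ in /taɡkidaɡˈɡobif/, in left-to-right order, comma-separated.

[ɡ], [ɡ], [k]

Occurrence 1 (position 3): no conditioning environment matches → elsewhere allophone [ɡ].
Occurrence 2 (position 8): no conditioning environment matches → elsewhere allophone [ɡ].
Occurrence 3 (position 9): immediately before a stressed vowel → [k].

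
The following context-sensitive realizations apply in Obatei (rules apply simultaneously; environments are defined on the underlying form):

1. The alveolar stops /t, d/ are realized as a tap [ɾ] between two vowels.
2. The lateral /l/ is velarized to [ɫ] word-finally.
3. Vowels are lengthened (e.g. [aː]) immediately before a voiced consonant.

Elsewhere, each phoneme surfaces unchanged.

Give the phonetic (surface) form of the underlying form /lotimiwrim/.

[loɾiːmiːwriːm]

/l/ (word-initial): rule 2 targets it, but not word-finally → unchanged [l].
/o/ (between /l/ and /t/): rule 3 targets it, but not before a voiced consonant → unchanged [o].
/t/ (between /o/ and /i/): between two vowels, so rule 1 applies → [ɾ].
/i/ (between /t/ and /m/) occurs before a voiced consonant → [iː] by rule 3.
/i/ (between /m/ and /w/): before a voiced consonant, so rule 3 applies → [iː].
/i/ — between /r/ and /m/, before a voiced consonant — surfaces as [iː] (rule 3).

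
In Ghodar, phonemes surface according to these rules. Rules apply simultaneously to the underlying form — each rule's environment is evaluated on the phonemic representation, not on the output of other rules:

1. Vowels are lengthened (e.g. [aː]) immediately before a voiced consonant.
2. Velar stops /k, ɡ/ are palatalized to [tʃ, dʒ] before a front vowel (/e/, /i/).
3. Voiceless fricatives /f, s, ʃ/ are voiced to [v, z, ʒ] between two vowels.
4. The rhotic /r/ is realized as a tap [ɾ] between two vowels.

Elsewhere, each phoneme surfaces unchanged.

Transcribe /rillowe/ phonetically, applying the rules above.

[riːlloːwe]

/r/ — word-initial; rule 4 does not apply here → [r].
/i/ meets the environment for rule 1 (before a voiced consonant) → [iː].
/l/ (between /i/ and /l/): no rule targets it → [l].
/l/ stays [l].
/o/ (between /l/ and /w/): before a voiced consonant, so rule 1 applies → [oː].
/w/ (between /o/ and /e/): no rule targets it → [w].
/e/ (word-final): rule 1 targets it, but not before a voiced consonant → unchanged [e].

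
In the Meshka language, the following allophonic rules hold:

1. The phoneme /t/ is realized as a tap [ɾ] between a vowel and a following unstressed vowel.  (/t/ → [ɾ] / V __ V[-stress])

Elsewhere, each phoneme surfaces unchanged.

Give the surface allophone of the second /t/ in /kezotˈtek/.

[t]

/t/ (between /t/ and /e/): rule 1 targets it, but not between a vowel and a following unstressed vowel → unchanged [t].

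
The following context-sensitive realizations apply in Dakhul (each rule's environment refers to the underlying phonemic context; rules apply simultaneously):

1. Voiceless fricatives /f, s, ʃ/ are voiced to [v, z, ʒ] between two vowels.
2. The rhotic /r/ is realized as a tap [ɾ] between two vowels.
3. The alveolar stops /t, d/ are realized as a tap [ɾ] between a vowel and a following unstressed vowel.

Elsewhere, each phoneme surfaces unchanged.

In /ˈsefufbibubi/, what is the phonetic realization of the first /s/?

/s/ — word-initial; rule 1 does not apply here → [s].

[s]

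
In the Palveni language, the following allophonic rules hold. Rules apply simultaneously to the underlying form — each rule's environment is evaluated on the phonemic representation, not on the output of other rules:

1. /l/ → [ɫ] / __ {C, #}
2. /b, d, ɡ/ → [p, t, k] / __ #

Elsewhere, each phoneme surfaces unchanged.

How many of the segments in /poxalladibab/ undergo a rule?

2

Segments that undergo a rule: /l/ → [ɫ] (rule 1); /b/ → [p] (rule 2).
All other segments surface unchanged.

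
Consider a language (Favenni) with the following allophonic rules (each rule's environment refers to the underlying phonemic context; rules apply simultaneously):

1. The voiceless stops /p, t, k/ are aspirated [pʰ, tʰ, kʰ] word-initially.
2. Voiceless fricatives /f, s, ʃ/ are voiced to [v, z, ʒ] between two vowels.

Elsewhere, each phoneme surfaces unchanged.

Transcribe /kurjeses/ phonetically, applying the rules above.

[kʰurjezes]

/k/ meets the environment for rule 1 (word-initially) → [kʰ].
/u/ (between /k/ and /r/) is unaffected → [u].
/r/ — not in any rule's target class → [r].
/j/ — not in any rule's target class → [j].
/e/ (between /j/ and /s/) is unaffected → [e].
/s/ (between /e/ and /e/): between two vowels, so rule 2 applies → [z].
/e/ stays [e].
/s/ (word-final): rule 2 targets it, but not between two vowels → unchanged [s].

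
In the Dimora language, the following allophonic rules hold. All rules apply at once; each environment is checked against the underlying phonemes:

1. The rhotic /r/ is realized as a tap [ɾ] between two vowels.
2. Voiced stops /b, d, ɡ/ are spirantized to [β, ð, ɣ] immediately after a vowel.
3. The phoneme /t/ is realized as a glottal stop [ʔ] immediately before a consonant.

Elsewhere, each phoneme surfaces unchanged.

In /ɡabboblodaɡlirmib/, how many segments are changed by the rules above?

Segments that undergo a rule: /b/ → [β] (rule 2); /b/ → [β] (rule 2); /d/ → [ð] (rule 2); /ɡ/ → [ɣ] (rule 2); /b/ → [β] (rule 2).
All other segments surface unchanged.

5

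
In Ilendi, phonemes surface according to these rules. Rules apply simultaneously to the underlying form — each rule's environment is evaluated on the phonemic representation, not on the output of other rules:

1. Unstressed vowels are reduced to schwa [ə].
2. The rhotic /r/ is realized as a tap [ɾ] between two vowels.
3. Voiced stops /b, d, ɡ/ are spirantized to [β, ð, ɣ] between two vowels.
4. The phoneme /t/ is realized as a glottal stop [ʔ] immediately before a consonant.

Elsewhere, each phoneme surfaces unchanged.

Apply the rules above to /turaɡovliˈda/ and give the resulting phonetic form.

/t/ — word-initial; rule 4 does not apply here → [t].
/u/ (between /t/ and /r/): in an unstressed syllable, so rule 1 applies → [ə].
Rule 2 applies to /r/ (between /u/ and /a/: between two vowels) → [ɾ].
/a/ (between /r/ and /ɡ/): in an unstressed syllable, so rule 1 applies → [ə].
/ɡ/ — between /a/ and /o/, between two vowels — surfaces as [ɣ] (rule 3).
/o/ meets the environment for rule 1 (in an unstressed syllable) → [ə].
/i/ — between /l/ and /d/, in an unstressed syllable — surfaces as [ə] (rule 1).
/d/ meets the environment for rule 3 (between two vowels) → [ð].
/a/ (word-final): rule 1 targets it, but not in an unstressed syllable → unchanged [a].

[təɾəɣəvləˈða]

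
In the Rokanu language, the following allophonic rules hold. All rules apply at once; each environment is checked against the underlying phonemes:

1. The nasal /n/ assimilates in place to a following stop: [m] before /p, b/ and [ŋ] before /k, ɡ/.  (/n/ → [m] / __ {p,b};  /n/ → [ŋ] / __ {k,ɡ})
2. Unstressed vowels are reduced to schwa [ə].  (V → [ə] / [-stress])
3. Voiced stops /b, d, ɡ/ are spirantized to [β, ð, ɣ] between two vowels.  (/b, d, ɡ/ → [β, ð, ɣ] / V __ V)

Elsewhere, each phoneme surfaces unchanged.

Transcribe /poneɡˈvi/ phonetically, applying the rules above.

/p/ (word-initial) is unaffected → [p].
/o/ (between /p/ and /n/) occurs in an unstressed syllable → [ə] by rule 2.
/n/ — between /o/ and /e/; rule 1 does not apply here → [n].
/e/ meets the environment for rule 2 (in an unstressed syllable) → [ə].
/ɡ/ — between /e/ and /v/; rule 3 does not apply here → [ɡ].
/v/ — not in any rule's target class → [v].
/i/ (word-final): rule 2 targets it, but not in an unstressed syllable → unchanged [i].

[pənəɡˈvi]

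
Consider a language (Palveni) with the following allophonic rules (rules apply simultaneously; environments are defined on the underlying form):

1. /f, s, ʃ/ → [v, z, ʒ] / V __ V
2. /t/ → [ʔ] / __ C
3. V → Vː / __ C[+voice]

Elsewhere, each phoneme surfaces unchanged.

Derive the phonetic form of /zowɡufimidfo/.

/o/ meets the environment for rule 3 (before a voiced consonant) → [oː].
/u/ (between /ɡ/ and /f/) fails the environment for rule 3, so it stays [u].
/f/ meets the environment for rule 1 (between two vowels) → [v].
/i/ — between /f/ and /m/, before a voiced consonant — surfaces as [iː] (rule 3).
/i/ meets the environment for rule 3 (before a voiced consonant) → [iː].
/f/ — between /d/ and /o/; rule 1 does not apply here → [f].
/o/ — word-final; rule 3 does not apply here → [o].

[zoːwɡuviːmiːdfo]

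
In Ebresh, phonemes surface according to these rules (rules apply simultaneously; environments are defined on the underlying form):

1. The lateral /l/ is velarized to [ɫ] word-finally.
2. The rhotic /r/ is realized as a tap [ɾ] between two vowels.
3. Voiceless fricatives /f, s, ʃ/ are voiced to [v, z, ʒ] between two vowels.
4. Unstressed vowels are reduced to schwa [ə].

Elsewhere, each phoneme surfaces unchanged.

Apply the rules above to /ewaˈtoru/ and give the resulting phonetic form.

/e/ meets the environment for rule 4 (in an unstressed syllable) → [ə].
/w/ (between /e/ and /a/) is unaffected → [w].
/a/ (between /w/ and /t/) occurs in an unstressed syllable → [ə] by rule 4.
/t/ stays [t].
/o/ (between /t/ and /r/): rule 4 targets it, but not in an unstressed syllable → unchanged [o].
/r/ (between /o/ and /u/) occurs between two vowels → [ɾ] by rule 2.
/u/ (word-final) occurs in an unstressed syllable → [ə] by rule 4.

[əwəˈtoɾə]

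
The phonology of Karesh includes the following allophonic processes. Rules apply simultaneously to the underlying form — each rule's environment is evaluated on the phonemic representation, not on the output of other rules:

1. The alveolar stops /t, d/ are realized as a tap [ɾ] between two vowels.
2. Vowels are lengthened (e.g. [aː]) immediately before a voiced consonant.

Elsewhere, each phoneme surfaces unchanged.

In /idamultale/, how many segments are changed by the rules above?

Segments that undergo a rule: /i/ → [iː] (rule 2); /d/ → [ɾ] (rule 1); /a/ → [aː] (rule 2); /u/ → [uː] (rule 2); /a/ → [aː] (rule 2).
All other segments surface unchanged.

5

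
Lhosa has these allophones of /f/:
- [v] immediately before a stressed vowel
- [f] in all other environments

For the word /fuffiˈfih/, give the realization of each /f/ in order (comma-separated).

[f], [f], [f], [v]

Occurrence 1 (position 1): no conditioning environment matches → elsewhere allophone [f].
Occurrence 2 (position 3): no conditioning environment matches → elsewhere allophone [f].
Occurrence 3 (position 4): no conditioning environment matches → elsewhere allophone [f].
Occurrence 4 (position 6): immediately before a stressed vowel → [v].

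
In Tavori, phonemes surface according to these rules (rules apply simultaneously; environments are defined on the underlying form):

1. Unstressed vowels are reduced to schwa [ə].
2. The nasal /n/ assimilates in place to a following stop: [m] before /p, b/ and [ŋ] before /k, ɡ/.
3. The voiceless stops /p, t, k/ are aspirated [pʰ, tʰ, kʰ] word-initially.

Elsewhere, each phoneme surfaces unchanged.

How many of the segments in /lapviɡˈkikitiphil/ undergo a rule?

Segments that undergo a rule: /a/ → [ə] (rule 1); /i/ → [ə] (rule 1); /i/ → [ə] (rule 1); /i/ → [ə] (rule 1); /i/ → [ə] (rule 1).
All other segments surface unchanged.

5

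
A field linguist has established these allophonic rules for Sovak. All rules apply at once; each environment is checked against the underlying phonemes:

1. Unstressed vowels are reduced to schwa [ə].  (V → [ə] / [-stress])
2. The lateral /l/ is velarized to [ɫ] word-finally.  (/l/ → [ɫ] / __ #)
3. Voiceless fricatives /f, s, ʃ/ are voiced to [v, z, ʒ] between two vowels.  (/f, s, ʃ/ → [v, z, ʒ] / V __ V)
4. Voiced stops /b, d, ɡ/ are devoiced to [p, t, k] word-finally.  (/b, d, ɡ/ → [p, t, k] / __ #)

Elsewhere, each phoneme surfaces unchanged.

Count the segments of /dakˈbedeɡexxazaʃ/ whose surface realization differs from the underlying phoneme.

5

Segments that undergo a rule: /a/ → [ə] (rule 1); /e/ → [ə] (rule 1); /e/ → [ə] (rule 1); /a/ → [ə] (rule 1); /a/ → [ə] (rule 1).
All other segments surface unchanged.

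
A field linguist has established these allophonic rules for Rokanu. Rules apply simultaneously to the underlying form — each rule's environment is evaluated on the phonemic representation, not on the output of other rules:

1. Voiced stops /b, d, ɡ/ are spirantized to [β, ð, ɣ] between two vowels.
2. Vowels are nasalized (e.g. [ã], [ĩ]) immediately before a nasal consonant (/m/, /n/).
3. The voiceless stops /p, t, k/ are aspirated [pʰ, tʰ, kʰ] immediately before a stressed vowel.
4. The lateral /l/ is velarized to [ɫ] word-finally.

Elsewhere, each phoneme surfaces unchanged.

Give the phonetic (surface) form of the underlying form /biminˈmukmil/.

/b/ (word-initial) is in the target of rule 1 but the environment (between two vowels) is not met → [b].
/i/ meets the environment for rule 2 (before a nasal consonant) → [ĩ].
/i/ — between /m/ and /n/, before a nasal consonant — surfaces as [ĩ] (rule 2).
/u/ (between /m/ and /k/) is in the target of rule 2 but the environment (before a nasal consonant) is not met → [u].
/k/ (between /u/ and /m/): rule 3 targets it, but not immediately before a stressed vowel → unchanged [k].
/i/ — between /m/ and /l/; rule 2 does not apply here → [i].
/l/ — word-final, word-finally — surfaces as [ɫ] (rule 4).

[bĩmĩnˈmukmiɫ]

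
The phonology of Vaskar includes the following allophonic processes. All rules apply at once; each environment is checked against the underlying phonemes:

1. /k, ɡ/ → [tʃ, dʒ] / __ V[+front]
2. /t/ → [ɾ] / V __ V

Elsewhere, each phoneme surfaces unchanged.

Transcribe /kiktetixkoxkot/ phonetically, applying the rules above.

[tʃikteɾixkoxkot]

/k/ — word-initial, before a front vowel — surfaces as [tʃ] (rule 1).
/k/ (between /i/ and /t/) fails the environment for rule 1, so it stays [k].
/t/ — between /k/ and /e/; rule 2 does not apply here → [t].
/t/ (between /e/ and /i/): between two vowels, so rule 2 applies → [ɾ].
/k/ (between /x/ and /o/) is in the target of rule 1 but the environment (before a front vowel) is not met → [k].
/k/ (between /x/ and /o/) fails the environment for rule 1, so it stays [k].
/t/ (word-final) is in the target of rule 2 but the environment (between two vowels) is not met → [t].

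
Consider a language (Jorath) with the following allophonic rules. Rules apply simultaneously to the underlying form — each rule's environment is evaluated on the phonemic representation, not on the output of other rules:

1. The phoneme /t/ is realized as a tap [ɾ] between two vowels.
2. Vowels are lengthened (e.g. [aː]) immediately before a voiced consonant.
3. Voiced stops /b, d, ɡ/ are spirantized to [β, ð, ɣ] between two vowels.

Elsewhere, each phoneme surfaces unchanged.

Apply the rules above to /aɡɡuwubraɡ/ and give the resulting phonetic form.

/a/ (word-initial): before a voiced consonant, so rule 2 applies → [aː].
/ɡ/ (between /a/ and /ɡ/) fails the environment for rule 3, so it stays [ɡ].
/ɡ/ — between /ɡ/ and /u/; rule 3 does not apply here → [ɡ].
/u/ (between /ɡ/ and /w/): before a voiced consonant, so rule 2 applies → [uː].
/w/ (between /u/ and /u/): no rule targets it → [w].
/u/ — between /w/ and /b/, before a voiced consonant — surfaces as [uː] (rule 2).
/b/ (between /u/ and /r/): rule 3 targets it, but not between two vowels → unchanged [b].
/r/ stays [r].
Rule 2 applies to /a/ (between /r/ and /ɡ/: before a voiced consonant) → [aː].
/ɡ/ (word-final) fails the environment for rule 3, so it stays [ɡ].

[aːɡɡuːwuːbraːɡ]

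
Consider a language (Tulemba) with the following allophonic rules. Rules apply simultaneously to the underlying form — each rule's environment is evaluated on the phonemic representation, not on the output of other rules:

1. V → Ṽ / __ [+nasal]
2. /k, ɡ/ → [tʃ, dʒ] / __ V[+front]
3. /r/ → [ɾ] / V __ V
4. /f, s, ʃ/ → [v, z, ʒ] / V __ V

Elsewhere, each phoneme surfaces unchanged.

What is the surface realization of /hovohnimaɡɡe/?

[hovohnĩmaɡdʒe]

/h/ stays [h].
/o/ (between /h/ and /v/) is in the target of rule 1 but the environment (before a nasal consonant) is not met → [o].
/v/ stays [v].
/o/ (between /v/ and /h/) is in the target of rule 1 but the environment (before a nasal consonant) is not met → [o].
/h/ — not in any rule's target class → [h].
/n/ — not in any rule's target class → [n].
/i/ — between /n/ and /m/, before a nasal consonant — surfaces as [ĩ] (rule 1).
/m/ stays [m].
/a/ (between /m/ and /ɡ/): rule 1 targets it, but not before a nasal consonant → unchanged [a].
/ɡ/ (between /a/ and /ɡ/) is in the target of rule 2 but the environment (before a front vowel) is not met → [ɡ].
Rule 2 applies to /ɡ/ (between /ɡ/ and /e/: before a front vowel) → [dʒ].
/e/ — word-final; rule 1 does not apply here → [e].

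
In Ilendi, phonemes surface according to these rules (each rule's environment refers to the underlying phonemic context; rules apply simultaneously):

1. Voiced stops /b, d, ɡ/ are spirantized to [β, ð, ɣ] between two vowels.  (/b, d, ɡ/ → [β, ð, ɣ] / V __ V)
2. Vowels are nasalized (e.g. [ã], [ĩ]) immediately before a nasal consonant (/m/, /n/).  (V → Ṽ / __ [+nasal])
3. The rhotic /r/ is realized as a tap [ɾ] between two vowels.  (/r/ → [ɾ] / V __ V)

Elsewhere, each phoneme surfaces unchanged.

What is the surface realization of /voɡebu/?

[voɣeβu]

/v/ stays [v].
/o/ — between /v/ and /ɡ/; rule 2 does not apply here → [o].
/ɡ/ — between /o/ and /e/, between two vowels — surfaces as [ɣ] (rule 1).
/e/ (between /ɡ/ and /b/) fails the environment for rule 2, so it stays [e].
/b/ (between /e/ and /u/) occurs between two vowels → [β] by rule 1.
/u/ — word-final; rule 2 does not apply here → [u].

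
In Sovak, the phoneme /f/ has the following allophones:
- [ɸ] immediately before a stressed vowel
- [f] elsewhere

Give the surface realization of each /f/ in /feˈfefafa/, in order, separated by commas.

[f], [ɸ], [f], [f]

Occurrence 1 (position 1): no conditioning environment matches → elsewhere allophone [f].
Occurrence 2 (position 3): immediately before a stressed vowel → [ɸ].
Occurrence 3 (position 5): no conditioning environment matches → elsewhere allophone [f].
Occurrence 4 (position 7): no conditioning environment matches → elsewhere allophone [f].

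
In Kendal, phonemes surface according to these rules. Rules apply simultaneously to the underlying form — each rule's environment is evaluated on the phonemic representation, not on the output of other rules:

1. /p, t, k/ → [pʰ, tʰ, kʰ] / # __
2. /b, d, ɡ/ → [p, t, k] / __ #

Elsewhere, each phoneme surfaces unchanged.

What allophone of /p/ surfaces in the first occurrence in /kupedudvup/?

/p/ — between /u/ and /e/; rule 1 does not apply here → [p].

[p]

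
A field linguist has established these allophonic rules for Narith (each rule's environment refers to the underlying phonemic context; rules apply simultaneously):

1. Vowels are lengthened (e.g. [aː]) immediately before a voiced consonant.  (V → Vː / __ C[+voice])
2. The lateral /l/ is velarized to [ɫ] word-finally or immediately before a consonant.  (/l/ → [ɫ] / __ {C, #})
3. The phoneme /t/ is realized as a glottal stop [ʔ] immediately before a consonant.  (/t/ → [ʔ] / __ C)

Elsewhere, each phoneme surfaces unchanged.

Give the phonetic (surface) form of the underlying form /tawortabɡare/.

/t/ (word-initial): rule 3 targets it, but not immediately before a consonant → unchanged [t].
/a/ meets the environment for rule 1 (before a voiced consonant) → [aː].
/w/ stays [w].
/o/ — between /w/ and /r/, before a voiced consonant — surfaces as [oː] (rule 1).
/r/ (between /o/ and /t/) is unaffected → [r].
/t/ — between /r/ and /a/; rule 3 does not apply here → [t].
/a/ (between /t/ and /b/): before a voiced consonant, so rule 1 applies → [aː].
/b/ (between /a/ and /ɡ/) is unaffected → [b].
/ɡ/ — not in any rule's target class → [ɡ].
/a/ meets the environment for rule 1 (before a voiced consonant) → [aː].
/r/ (between /a/ and /e/) is unaffected → [r].
/e/ — word-final; rule 1 does not apply here → [e].

[taːwoːrtaːbɡaːre]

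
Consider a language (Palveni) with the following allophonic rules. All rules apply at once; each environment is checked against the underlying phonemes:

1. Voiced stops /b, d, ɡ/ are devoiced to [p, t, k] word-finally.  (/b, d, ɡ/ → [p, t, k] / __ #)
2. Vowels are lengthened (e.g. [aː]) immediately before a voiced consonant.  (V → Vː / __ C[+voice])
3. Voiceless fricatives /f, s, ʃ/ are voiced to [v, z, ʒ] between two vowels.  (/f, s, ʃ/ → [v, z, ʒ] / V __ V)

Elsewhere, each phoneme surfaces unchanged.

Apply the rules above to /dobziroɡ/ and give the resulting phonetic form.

/d/ — word-initial; rule 1 does not apply here → [d].
/o/ — between /d/ and /b/, before a voiced consonant — surfaces as [oː] (rule 2).
/b/ (between /o/ and /z/) fails the environment for rule 1, so it stays [b].
/i/ (between /z/ and /r/): before a voiced consonant, so rule 2 applies → [iː].
Rule 2 applies to /o/ (between /r/ and /ɡ/: before a voiced consonant) → [oː].
/ɡ/ meets the environment for rule 1 (word-finally) → [k].

[doːbziːroːk]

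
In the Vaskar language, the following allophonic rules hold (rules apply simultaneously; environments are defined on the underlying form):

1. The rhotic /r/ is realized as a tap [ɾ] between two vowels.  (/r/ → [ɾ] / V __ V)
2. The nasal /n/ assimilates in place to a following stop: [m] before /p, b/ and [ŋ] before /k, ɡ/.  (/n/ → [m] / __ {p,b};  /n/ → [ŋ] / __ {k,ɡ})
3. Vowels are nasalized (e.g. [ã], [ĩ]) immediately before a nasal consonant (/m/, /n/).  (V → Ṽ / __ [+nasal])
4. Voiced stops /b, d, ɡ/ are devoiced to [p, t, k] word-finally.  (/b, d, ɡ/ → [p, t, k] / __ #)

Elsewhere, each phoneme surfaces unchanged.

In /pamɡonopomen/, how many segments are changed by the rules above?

Segments that undergo a rule: /a/ → [ã] (rule 3); /o/ → [õ] (rule 3); /o/ → [õ] (rule 3); /e/ → [ẽ] (rule 3).
All other segments surface unchanged.

4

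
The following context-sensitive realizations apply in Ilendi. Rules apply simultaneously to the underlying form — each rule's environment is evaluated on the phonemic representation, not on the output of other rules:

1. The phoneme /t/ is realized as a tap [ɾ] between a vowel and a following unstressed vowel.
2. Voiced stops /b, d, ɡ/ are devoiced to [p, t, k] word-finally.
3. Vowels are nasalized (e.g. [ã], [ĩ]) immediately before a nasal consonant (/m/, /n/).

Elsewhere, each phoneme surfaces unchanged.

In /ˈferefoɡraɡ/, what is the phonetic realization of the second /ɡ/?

[k]

Rule 2 applies to /ɡ/ (word-final: word-finally) → [k].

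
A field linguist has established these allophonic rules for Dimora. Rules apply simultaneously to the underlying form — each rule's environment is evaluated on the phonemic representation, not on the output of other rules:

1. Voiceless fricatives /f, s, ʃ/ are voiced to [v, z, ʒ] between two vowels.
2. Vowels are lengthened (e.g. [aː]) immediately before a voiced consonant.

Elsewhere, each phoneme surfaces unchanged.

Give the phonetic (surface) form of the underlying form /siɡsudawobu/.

[siːɡsuːdaːwoːbu]

/s/ (word-initial) fails the environment for rule 1, so it stays [s].
/i/ (between /s/ and /ɡ/) occurs before a voiced consonant → [iː] by rule 2.
/ɡ/ (between /i/ and /s/) is unaffected → [ɡ].
/s/ (between /ɡ/ and /u/) fails the environment for rule 1, so it stays [s].
Rule 2 applies to /u/ (between /s/ and /d/: before a voiced consonant) → [uː].
/d/ stays [d].
Rule 2 applies to /a/ (between /d/ and /w/: before a voiced consonant) → [aː].
/w/ (between /a/ and /o/): no rule targets it → [w].
/o/ meets the environment for rule 2 (before a voiced consonant) → [oː].
/b/ (between /o/ and /u/) is unaffected → [b].
/u/ (word-final) fails the environment for rule 2, so it stays [u].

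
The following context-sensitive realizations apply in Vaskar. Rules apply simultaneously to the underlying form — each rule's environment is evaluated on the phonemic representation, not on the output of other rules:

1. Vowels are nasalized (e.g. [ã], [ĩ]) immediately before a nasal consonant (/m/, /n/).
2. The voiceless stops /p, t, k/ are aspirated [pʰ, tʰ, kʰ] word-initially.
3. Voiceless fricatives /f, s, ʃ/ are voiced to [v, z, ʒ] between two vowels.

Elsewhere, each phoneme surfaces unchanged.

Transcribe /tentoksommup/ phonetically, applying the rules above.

/t/ — word-initial, word-initially — surfaces as [tʰ] (rule 2).
/e/ meets the environment for rule 1 (before a nasal consonant) → [ẽ].
/t/ (between /n/ and /o/) fails the environment for rule 2, so it stays [t].
/o/ — between /t/ and /k/; rule 1 does not apply here → [o].
/k/ (between /o/ and /s/) fails the environment for rule 2, so it stays [k].
/s/ (between /k/ and /o/): rule 3 targets it, but not between two vowels → unchanged [s].
/o/ — between /s/ and /m/, before a nasal consonant — surfaces as [õ] (rule 1).
/u/ (between /m/ and /p/) is in the target of rule 1 but the environment (before a nasal consonant) is not met → [u].
/p/ (word-final): rule 2 targets it, but not word-initially → unchanged [p].

[tʰẽntoksõmmup]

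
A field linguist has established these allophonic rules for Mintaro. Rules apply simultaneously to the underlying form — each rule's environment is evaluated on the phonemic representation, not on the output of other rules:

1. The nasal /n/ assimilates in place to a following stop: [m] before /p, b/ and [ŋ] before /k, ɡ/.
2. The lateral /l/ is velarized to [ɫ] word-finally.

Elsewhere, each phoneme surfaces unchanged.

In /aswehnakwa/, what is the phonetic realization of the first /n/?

/n/ (between /h/ and /a/) is in the target of rule 1 but the environment (before a labial or velar stop) is not met → [n].

[n]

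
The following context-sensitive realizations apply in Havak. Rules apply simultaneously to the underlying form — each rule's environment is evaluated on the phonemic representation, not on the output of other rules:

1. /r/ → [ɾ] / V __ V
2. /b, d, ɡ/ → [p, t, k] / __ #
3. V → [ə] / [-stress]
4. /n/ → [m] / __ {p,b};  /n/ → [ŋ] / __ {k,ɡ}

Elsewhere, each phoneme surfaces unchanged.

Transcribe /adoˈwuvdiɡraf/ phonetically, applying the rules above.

Rule 3 applies to /a/ (word-initial: in an unstressed syllable) → [ə].
/d/ (between /a/ and /o/) is in the target of rule 2 but the environment (word-finally) is not met → [d].
/o/ — between /d/ and /w/, in an unstressed syllable — surfaces as [ə] (rule 3).
/w/ (between /o/ and /u/): no rule targets it → [w].
/u/ (between /w/ and /v/) fails the environment for rule 3, so it stays [u].
/v/ — not in any rule's target class → [v].
/d/ (between /v/ and /i/) fails the environment for rule 2, so it stays [d].
/i/ (between /d/ and /ɡ/) occurs in an unstressed syllable → [ə] by rule 3.
/ɡ/ (between /i/ and /r/) is in the target of rule 2 but the environment (word-finally) is not met → [ɡ].
/r/ (between /ɡ/ and /a/): rule 1 targets it, but not between two vowels → unchanged [r].
/a/ (between /r/ and /f/): in an unstressed syllable, so rule 3 applies → [ə].
/f/ stays [f].

[ədəˈwuvdəɡrəf]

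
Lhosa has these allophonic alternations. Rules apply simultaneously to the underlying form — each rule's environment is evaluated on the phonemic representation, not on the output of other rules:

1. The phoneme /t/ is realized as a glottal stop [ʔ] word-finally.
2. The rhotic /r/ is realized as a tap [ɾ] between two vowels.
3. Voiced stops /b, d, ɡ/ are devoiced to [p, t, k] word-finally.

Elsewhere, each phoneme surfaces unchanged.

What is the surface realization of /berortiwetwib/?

[beɾortiwetwip]

/b/ (word-initial) fails the environment for rule 3, so it stays [b].
/r/ (between /e/ and /o/): between two vowels, so rule 2 applies → [ɾ].
/r/ — between /o/ and /t/; rule 2 does not apply here → [r].
/t/ (between /r/ and /i/) is in the target of rule 1 but the environment (word-finally) is not met → [t].
/t/ (between /e/ and /w/) is in the target of rule 1 but the environment (word-finally) is not met → [t].
Rule 3 applies to /b/ (word-final: word-finally) → [p].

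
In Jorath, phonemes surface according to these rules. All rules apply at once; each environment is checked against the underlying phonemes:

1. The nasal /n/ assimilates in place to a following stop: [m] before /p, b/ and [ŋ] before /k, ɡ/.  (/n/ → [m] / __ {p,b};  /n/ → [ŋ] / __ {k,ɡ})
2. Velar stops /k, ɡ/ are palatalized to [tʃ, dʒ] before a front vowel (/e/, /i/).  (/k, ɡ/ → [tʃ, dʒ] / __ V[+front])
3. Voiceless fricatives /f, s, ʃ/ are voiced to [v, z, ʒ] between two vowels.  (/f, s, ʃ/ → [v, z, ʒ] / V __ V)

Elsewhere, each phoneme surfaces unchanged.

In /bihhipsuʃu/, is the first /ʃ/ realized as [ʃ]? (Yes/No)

No

/ʃ/ (between /u/ and /u/): between two vowels, so rule 3 applies → [ʒ].
The actual realization is [ʒ], not [ʃ].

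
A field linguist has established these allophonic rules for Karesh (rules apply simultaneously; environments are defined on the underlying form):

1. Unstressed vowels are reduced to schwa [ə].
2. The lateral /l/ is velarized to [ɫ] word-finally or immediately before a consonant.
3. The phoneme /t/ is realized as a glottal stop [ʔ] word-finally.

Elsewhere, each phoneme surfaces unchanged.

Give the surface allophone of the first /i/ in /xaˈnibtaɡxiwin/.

/i/ (between /n/ and /b/): rule 1 targets it, but not in an unstressed syllable → unchanged [i].

[i]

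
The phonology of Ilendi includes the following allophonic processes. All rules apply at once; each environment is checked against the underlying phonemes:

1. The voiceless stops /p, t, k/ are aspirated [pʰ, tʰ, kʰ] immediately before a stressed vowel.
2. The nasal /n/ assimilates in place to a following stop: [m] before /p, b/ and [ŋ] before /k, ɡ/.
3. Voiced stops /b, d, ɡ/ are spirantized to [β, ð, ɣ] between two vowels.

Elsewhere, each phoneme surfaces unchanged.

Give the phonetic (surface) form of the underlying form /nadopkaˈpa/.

[naðopkaˈpʰa]

/n/ (word-initial) is in the target of rule 2 but the environment (before a labial or velar stop) is not met → [n].
/d/ — between /a/ and /o/, between two vowels — surfaces as [ð] (rule 3).
/p/ (between /o/ and /k/) fails the environment for rule 1, so it stays [p].
/k/ (between /p/ and /a/): rule 1 targets it, but not immediately before a stressed vowel → unchanged [k].
/p/ meets the environment for rule 1 (immediately before a stressed vowel) → [pʰ].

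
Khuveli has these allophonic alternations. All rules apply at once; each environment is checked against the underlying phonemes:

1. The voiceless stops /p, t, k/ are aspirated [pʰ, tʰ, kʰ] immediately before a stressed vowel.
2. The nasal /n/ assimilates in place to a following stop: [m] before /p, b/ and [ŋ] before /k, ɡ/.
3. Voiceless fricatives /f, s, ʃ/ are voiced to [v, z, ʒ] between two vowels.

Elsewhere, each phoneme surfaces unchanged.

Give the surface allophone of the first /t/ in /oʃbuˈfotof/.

[t]

/t/ — between /o/ and /o/; rule 1 does not apply here → [t].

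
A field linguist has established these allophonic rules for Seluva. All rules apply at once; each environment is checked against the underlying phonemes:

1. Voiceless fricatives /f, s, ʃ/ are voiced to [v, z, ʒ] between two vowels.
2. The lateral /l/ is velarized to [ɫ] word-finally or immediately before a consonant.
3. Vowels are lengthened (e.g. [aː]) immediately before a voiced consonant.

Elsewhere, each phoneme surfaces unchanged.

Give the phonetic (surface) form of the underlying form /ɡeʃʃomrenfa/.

/ɡ/ stays [ɡ].
/e/ (between /ɡ/ and /ʃ/) fails the environment for rule 3, so it stays [e].
/ʃ/ (between /e/ and /ʃ/) fails the environment for rule 1, so it stays [ʃ].
/ʃ/ (between /ʃ/ and /o/) is in the target of rule 1 but the environment (between two vowels) is not met → [ʃ].
/o/ — between /ʃ/ and /m/, before a voiced consonant — surfaces as [oː] (rule 3).
/m/ (between /o/ and /r/): no rule targets it → [m].
/r/ (between /m/ and /e/): no rule targets it → [r].
/e/ (between /r/ and /n/): before a voiced consonant, so rule 3 applies → [eː].
/n/ — not in any rule's target class → [n].
/f/ (between /n/ and /a/): rule 1 targets it, but not between two vowels → unchanged [f].
/a/ (word-final) is in the target of rule 3 but the environment (before a voiced consonant) is not met → [a].

[ɡeʃʃoːmreːnfa]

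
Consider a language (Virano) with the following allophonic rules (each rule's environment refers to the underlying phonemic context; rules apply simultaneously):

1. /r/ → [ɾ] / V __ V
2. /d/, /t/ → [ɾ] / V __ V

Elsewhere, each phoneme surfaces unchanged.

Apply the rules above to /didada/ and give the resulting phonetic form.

/d/ — word-initial; rule 2 does not apply here → [d].
/i/ — not in any rule's target class → [i].
/d/ — between /i/ and /a/, between two vowels — surfaces as [ɾ] (rule 2).
/a/ (between /d/ and /d/): no rule targets it → [a].
Rule 2 applies to /d/ (between /a/ and /a/: between two vowels) → [ɾ].
/a/ (word-final) is unaffected → [a].

[diɾaɾa]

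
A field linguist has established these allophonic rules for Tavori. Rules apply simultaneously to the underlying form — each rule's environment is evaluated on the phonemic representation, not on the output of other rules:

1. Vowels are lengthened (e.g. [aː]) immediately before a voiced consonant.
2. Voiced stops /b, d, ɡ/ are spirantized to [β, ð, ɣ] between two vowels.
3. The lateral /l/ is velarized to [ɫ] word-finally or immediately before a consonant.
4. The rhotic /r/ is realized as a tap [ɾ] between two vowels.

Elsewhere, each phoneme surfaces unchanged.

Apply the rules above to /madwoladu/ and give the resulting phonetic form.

[maːdwoːlaːðu]

/m/ (word-initial): no rule targets it → [m].
/a/ meets the environment for rule 1 (before a voiced consonant) → [aː].
/d/ — between /a/ and /w/; rule 2 does not apply here → [d].
/w/ (between /d/ and /o/) is unaffected → [w].
/o/ (between /w/ and /l/) occurs before a voiced consonant → [oː] by rule 1.
/l/ (between /o/ and /a/) fails the environment for rule 3, so it stays [l].
/a/ (between /l/ and /d/) occurs before a voiced consonant → [aː] by rule 1.
/d/ meets the environment for rule 2 (between two vowels) → [ð].
/u/ (word-final) is in the target of rule 1 but the environment (before a voiced consonant) is not met → [u].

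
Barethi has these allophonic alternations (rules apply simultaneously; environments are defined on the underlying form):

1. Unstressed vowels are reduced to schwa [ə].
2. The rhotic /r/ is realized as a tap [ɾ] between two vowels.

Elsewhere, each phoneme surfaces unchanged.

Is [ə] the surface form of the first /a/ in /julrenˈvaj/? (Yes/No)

No

/a/ (between /v/ and /j/): rule 1 targets it, but not in an unstressed syllable → unchanged [a].
The actual realization is [a], not [ə].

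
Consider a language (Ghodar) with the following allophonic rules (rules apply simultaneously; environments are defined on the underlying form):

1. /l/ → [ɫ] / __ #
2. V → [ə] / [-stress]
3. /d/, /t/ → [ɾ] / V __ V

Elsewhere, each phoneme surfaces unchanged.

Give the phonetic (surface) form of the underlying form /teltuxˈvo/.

/t/ (word-initial) is in the target of rule 3 but the environment (between two vowels) is not met → [t].
/e/ — between /t/ and /l/, in an unstressed syllable — surfaces as [ə] (rule 2).
/l/ (between /e/ and /t/): rule 1 targets it, but not word-finally → unchanged [l].
/t/ (between /l/ and /u/) fails the environment for rule 3, so it stays [t].
/u/ meets the environment for rule 2 (in an unstressed syllable) → [ə].
/x/ (between /u/ and /v/) is unaffected → [x].
/v/ stays [v].
/o/ (word-final): rule 2 targets it, but not in an unstressed syllable → unchanged [o].

[təltəxˈvo]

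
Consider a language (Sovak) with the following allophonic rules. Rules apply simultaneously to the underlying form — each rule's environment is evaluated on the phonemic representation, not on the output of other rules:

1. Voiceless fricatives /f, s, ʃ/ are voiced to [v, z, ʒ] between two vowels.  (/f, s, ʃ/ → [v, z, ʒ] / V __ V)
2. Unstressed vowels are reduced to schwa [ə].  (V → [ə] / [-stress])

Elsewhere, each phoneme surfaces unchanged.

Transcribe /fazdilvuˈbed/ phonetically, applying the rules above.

[fəzdəlvəˈbed]

/f/ (word-initial): rule 1 targets it, but not between two vowels → unchanged [f].
/a/ (between /f/ and /z/): in an unstressed syllable, so rule 2 applies → [ə].
/i/ (between /d/ and /l/): in an unstressed syllable, so rule 2 applies → [ə].
/u/ — between /v/ and /b/, in an unstressed syllable — surfaces as [ə] (rule 2).
/e/ — between /b/ and /d/; rule 2 does not apply here → [e].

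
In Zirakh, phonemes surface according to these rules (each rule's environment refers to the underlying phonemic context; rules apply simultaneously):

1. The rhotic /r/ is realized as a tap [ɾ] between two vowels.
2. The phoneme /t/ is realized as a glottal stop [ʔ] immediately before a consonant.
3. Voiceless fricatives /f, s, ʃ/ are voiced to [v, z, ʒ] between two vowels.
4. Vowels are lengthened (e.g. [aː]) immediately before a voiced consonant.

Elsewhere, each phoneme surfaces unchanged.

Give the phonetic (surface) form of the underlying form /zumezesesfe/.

[zuːmeːzezesfe]

/u/ (between /z/ and /m/): before a voiced consonant, so rule 4 applies → [uː].
/e/ — between /m/ and /z/, before a voiced consonant — surfaces as [eː] (rule 4).
/e/ (between /z/ and /s/): rule 4 targets it, but not before a voiced consonant → unchanged [e].
/s/ meets the environment for rule 3 (between two vowels) → [z].
/e/ (between /s/ and /s/): rule 4 targets it, but not before a voiced consonant → unchanged [e].
/s/ (between /e/ and /f/) is in the target of rule 3 but the environment (between two vowels) is not met → [s].
/f/ (between /s/ and /e/) is in the target of rule 3 but the environment (between two vowels) is not met → [f].
/e/ (word-final): rule 4 targets it, but not before a voiced consonant → unchanged [e].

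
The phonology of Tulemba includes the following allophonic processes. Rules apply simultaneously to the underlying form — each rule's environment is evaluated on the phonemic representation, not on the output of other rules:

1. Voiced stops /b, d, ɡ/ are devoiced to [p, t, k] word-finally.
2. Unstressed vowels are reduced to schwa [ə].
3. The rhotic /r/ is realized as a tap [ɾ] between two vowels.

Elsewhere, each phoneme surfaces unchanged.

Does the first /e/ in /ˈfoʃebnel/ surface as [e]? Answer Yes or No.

/e/ — between /ʃ/ and /b/, in an unstressed syllable — surfaces as [ə] (rule 2).
The actual realization is [ə], not [e].

No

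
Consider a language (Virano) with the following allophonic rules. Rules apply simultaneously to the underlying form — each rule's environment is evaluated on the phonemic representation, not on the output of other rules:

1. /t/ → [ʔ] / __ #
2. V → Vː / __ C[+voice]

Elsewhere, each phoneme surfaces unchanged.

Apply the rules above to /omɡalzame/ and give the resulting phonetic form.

/o/ meets the environment for rule 2 (before a voiced consonant) → [oː].
/m/ (between /o/ and /ɡ/): no rule targets it → [m].
/ɡ/ stays [ɡ].
/a/ (between /ɡ/ and /l/): before a voiced consonant, so rule 2 applies → [aː].
/l/ (between /a/ and /z/): no rule targets it → [l].
/z/ (between /l/ and /a/): no rule targets it → [z].
/a/ meets the environment for rule 2 (before a voiced consonant) → [aː].
/m/ stays [m].
/e/ (word-final) is in the target of rule 2 but the environment (before a voiced consonant) is not met → [e].

[oːmɡaːlzaːme]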